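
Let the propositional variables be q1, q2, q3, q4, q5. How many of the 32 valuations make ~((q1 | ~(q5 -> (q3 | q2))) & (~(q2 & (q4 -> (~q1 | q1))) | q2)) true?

14

Initial set: {~((q1 | ~(q5 -> (q3 | q2))) & (~(q2 & (q4 -> (~q1 | q1))) | q2))}.
~((q1 | ~(q5 -> (q3 | q2))) & (~(q2 & (q4 -> (~q1 | q1))) | q2)): β-rule — branch into ~(q1 | ~(q5 -> (q3 | q2)))  //  ~(~(q2 & (q4 -> (~q1 | q1))) | q2).
  branch 1 (add ~(q1 | ~(q5 -> (q3 | q2)))):
    ~(q1 | ~(q5 -> (q3 | q2))): α-rule — add ~q1, ~~(q5 -> (q3 | q2)).
    ~~(q5 -> (q3 | q2)): β-rule — branch into ~q5  //  (q3 | q2).
      branch 1.1 (add ~q5):
        ○ open, literals {q1=false, q5=false}.
      branch 1.2 (add (q3 | q2)):
        (q3 | q2): β-rule — branch into q3  //  q2.
          branch 1.2.1 (add q3):
            ○ open, literals {q1=false, q3=true}.
          branch 1.2.2 (add q2):
            ○ open, literals {q1=false, q2=true}.
  branch 2 (add ~(~(q2 & (q4 -> (~q1 | q1))) | q2)):
    ~(~(q2 & (q4 -> (~q1 | q1))) | q2): α-rule — add ~~(q2 & (q4 -> (~q1 | q1))), ~q2.
    ~~(q2 & (q4 -> (~q1 | q1))): α-rule — add q2, (q4 -> (~q1 | q1)).
    × closes — contains both q2 and ~q2.
1 branch closed, 3 open.
Each open branch fixes some atoms; the unmentioned ones are free. Counting distinct full assignments: branch {q1=false, q5=false} (q2, q3, q4) contributes 8 new; branch {q1=false, q3=true} (q2, q4, q5) contributes 4 new; branch {q1=false, q2=true} (q3, q4, q5) contributes 2 new. Total: 14.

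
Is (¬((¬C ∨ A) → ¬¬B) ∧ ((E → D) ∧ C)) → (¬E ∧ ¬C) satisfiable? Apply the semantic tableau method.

Satisfiable

Initial set: {((¬((¬C ∨ A) → ¬¬B) ∧ ((E → D) ∧ C)) → (¬E ∧ ¬C))}.
((¬((¬C ∨ A) → ¬¬B) ∧ ((E → D) ∧ C)) → (¬E ∧ ¬C)): β-rule — branch into ¬(¬((¬C ∨ A) → ¬¬B) ∧ ((E → D) ∧ C))  //  (¬E ∧ ¬C).
  branch 1 (add ¬(¬((¬C ∨ A) → ¬¬B) ∧ ((E → D) ∧ C))):
    ¬(¬((¬C ∨ A) → ¬¬B) ∧ ((E → D) ∧ C)): β-rule — branch into ¬¬((¬C ∨ A) → ¬¬B)  //  ¬((E → D) ∧ C).
      branch 1.1 (add ¬¬((¬C ∨ A) → ¬¬B)):
        ¬¬((¬C ∨ A) → ¬¬B): β-rule — branch into ¬(¬C ∨ A)  //  ¬¬B.
          branch 1.1.1 (add ¬(¬C ∨ A)):
            ¬(¬C ∨ A): α-rule — add ¬¬C, ¬A.
            ○ open, literals {A=0, C=1}.
          branch 1.1.2 (add ¬¬B):
            ¬¬B: drop double negation, giving B.
            ○ open, literals {B=1}.
      branch 1.2 (add ¬((E → D) ∧ C)):
        ¬((E → D) ∧ C): β-rule — branch into ¬(E → D)  //  ¬C.
          branch 1.2.1 (add ¬(E → D)):
            ¬(E → D): α-rule — add E, ¬D.
            ○ open, literals {D=0, E=1}.
          branch 1.2.2 (add ¬C):
            ○ open, literals {C=0}.
  branch 2 (add (¬E ∧ ¬C)):
    (¬E ∧ ¬C): α-rule — add ¬E, ¬C.
    ○ open, literals {C=0, E=0}.
0 branches closed, 5 open.
An open branch gives a satisfying assignment: A=0, C=1.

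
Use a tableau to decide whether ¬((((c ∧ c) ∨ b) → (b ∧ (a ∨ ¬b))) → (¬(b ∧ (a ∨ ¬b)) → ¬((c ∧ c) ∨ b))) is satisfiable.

Initial set: {¬((((c ∧ c) ∨ b) → (b ∧ (a ∨ ¬b))) → (¬(b ∧ (a ∨ ¬b)) → ¬((c ∧ c) ∨ b)))}.
¬((((c ∧ c) ∨ b) → (b ∧ (a ∨ ¬b))) → (¬(b ∧ (a ∨ ¬b)) → ¬((c ∧ c) ∨ b))): α-rule — add (((c ∧ c) ∨ b) → (b ∧ (a ∨ ¬b))), ¬(¬(b ∧ (a ∨ ¬b)) → ¬((c ∧ c) ∨ b)).
¬(¬(b ∧ (a ∨ ¬b)) → ¬((c ∧ c) ∨ b)): α-rule — add ¬(b ∧ (a ∨ ¬b)), ¬¬((c ∧ c) ∨ b).
(((c ∧ c) ∨ b) → (b ∧ (a ∨ ¬b))): β-rule — branch into ¬((c ∧ c) ∨ b)  //  (b ∧ (a ∨ ¬b)).
  branch 1 (add ¬((c ∧ c) ∨ b)):
    ¬((c ∧ c) ∨ b): α-rule — add ¬(c ∧ c), ¬b.
    ¬(b ∧ (a ∨ ¬b)): β-rule — branch into ¬b  //  ¬(a ∨ ¬b).
      branch 1.1 (add ¬b):
        ¬¬((c ∧ c) ∨ b): β-rule — branch into (c ∧ c)  //  b.
          branch 1.1.1 (add (c ∧ c)):
            (c ∧ c): α-rule — add c, c.
            ¬(c ∧ c): β-rule — branch into ¬c  //  ¬c.
              branch 1.1.1.1 (add ¬c):
                × closes — contains both c and ¬c.
              branch 1.1.1.2 (add ¬c):
                × closes — contains both c and ¬c.
          branch 1.1.2 (add b):
            × closes — contains both b and ¬b.
      branch 1.2 (add ¬(a ∨ ¬b)):
        ¬(a ∨ ¬b): α-rule — add ¬a, ¬¬b.
        × closes — contains both b and ¬b.
  branch 2 (add (b ∧ (a ∨ ¬b))):
    (b ∧ (a ∨ ¬b)): α-rule — add b, (a ∨ ¬b).
    ¬(b ∧ (a ∨ ¬b)): β-rule — branch into ¬b  //  ¬(a ∨ ¬b).
      branch 2.1 (add ¬b):
        × closes — contains both b and ¬b.
      branch 2.2 (add ¬(a ∨ ¬b)):
        ¬(a ∨ ¬b): α-rule — add ¬a, ¬¬b.
        ¬¬((c ∧ c) ∨ b): β-rule — branch into (c ∧ c)  //  b.
          branch 2.2.1 (add (c ∧ c)):
            (c ∧ c): α-rule — add c, c.
            (a ∨ ¬b): β-rule — branch into a  //  ¬b.
              branch 2.2.1.1 (add a):
                × closes — contains both a and ¬a.
              branch 2.2.1.2 (add ¬b):
                × closes — contains both b and ¬b.
          branch 2.2.2 (add b):
            (a ∨ ¬b): β-rule — branch into a  //  ¬b.
              branch 2.2.2.1 (add a):
                × closes — contains both a and ¬a.
              branch 2.2.2.2 (add ¬b):
                × closes — contains both b and ¬b.
All 9 branches close.
Every branch closed; the formula is unsatisfiable.

Unsatisfiable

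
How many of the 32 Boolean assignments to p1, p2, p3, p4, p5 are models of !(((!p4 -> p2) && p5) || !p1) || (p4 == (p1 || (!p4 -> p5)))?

Initial set: {(!(((!p4 -> p2) && p5) || !p1) || (p4 == (p1 || (!p4 -> p5))))}.
(!(((!p4 -> p2) && p5) || !p1) || (p4 == (p1 || (!p4 -> p5)))): β-rule — branch into !(((!p4 -> p2) && p5) || !p1)  //  (p4 == (p1 || (!p4 -> p5))).
  branch 1 (add !(((!p4 -> p2) && p5) || !p1)):
    !(((!p4 -> p2) && p5) || !p1): α-rule — add !((!p4 -> p2) && p5), !!p1.
    !((!p4 -> p2) && p5): β-rule — branch into !(!p4 -> p2)  //  !p5.
      branch 1.1 (add !(!p4 -> p2)):
        !(!p4 -> p2): α-rule — add !p4, !p2.
        ○ open, literals {p1=T, p2=F, p4=F}.
      branch 1.2 (add !p5):
        ○ open, literals {p1=T, p5=F}.
  branch 2 (add (p4 == (p1 || (!p4 -> p5)))):
    (p4 == (p1 || (!p4 -> p5))): β-rule — branch into p4, (p1 || (!p4 -> p5))  //  !p4, !(p1 || (!p4 -> p5)).
      branch 2.1 (add p4, (p1 || (!p4 -> p5))):
        (p1 || (!p4 -> p5)): β-rule — branch into p1  //  (!p4 -> p5).
          branch 2.1.1 (add p1):
            ○ open, literals {p1=T, p4=T}.
          branch 2.1.2 (add (!p4 -> p5)):
            (!p4 -> p5): β-rule — branch into !!p4  //  p5.
              branch 2.1.2.1 (add !!p4):
                ○ open, literals {p4=T}.
              branch 2.1.2.2 (add p5):
                ○ open, literals {p4=T, p5=T}.
      branch 2.2 (add !p4, !(p1 || (!p4 -> p5))):
        !(p1 || (!p4 -> p5)): α-rule — add !p1, !(!p4 -> p5).
        !(!p4 -> p5): α-rule — add !p4, !p5.
        ○ open, literals {p1=F, p4=F, p5=F}.
0 branches closed, 6 open.
Each open branch fixes some atoms; the unmentioned ones are free. Counting distinct full assignments: branch {p1=T, p2=F, p4=F} (p3, p5) contributes 4 new; branch {p1=T, p5=F} (p2, p3, p4) contributes 6 new; branch {p1=T, p4=T} (p2, p3, p5) contributes 4 new; branch {p4=T} (p1, p2, p3, p5) contributes 8 new; branch {p4=T, p5=T} (p1, p2, p3) contributes 0 new; branch {p1=F, p4=F, p5=F} (p2, p3) contributes 4 new. Total: 26.

26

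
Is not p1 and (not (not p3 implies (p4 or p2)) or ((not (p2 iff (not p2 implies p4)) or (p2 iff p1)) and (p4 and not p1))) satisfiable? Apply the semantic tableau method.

Initial set: {T (not p1 and (not (not p3 implies (p4 or p2)) or ((not (p2 iff (not p2 implies p4)) or (p2 iff p1)) and (p4 and not p1))))}.
T (not p1 and (not (not p3 implies (p4 or p2)) or ((not (p2 iff (not p2 implies p4)) or (p2 iff p1)) and (p4 and not p1)))): α-rule — add T not p1, T (not (not p3 implies (p4 or p2)) or ((not (p2 iff (not p2 implies p4)) or (p2 iff p1)) and (p4 and not p1))).
T (not (not p3 implies (p4 or p2)) or ((not (p2 iff (not p2 implies p4)) or (p2 iff p1)) and (p4 and not p1))): β-rule — branch into T not (not p3 implies (p4 or p2))  //  T ((not (p2 iff (not p2 implies p4)) or (p2 iff p1)) and (p4 and not p1)).
  branch 1 (add T not (not p3 implies (p4 or p2))):
    T not (not p3 implies (p4 or p2)): α-rule — add T not p3, F (p4 or p2).
    F (p4 or p2): α-rule — add F p4, F p2.
    ○ open, literals {p1=0, p2=0, p3=0, p4=0}.
  branch 2 (add T ((not (p2 iff (not p2 implies p4)) or (p2 iff p1)) and (p4 and not p1))):
    T ((not (p2 iff (not p2 implies p4)) or (p2 iff p1)) and (p4 and not p1)): α-rule — add T (not (p2 iff (not p2 implies p4)) or (p2 iff p1)), T (p4 and not p1).
    T (p4 and not p1): α-rule — add T p4, T not p1.
    T (not (p2 iff (not p2 implies p4)) or (p2 iff p1)): β-rule — branch into T not (p2 iff (not p2 implies p4))  //  T (p2 iff p1).
      branch 2.1 (add T not (p2 iff (not p2 implies p4))):
        T not (p2 iff (not p2 implies p4)): β-rule — branch into T p2, F (not p2 implies p4)  //  F p2, T (not p2 implies p4).
          branch 2.1.1 (add T p2, F (not p2 implies p4)):
            F (not p2 implies p4): α-rule — add T not p2, F p4.
            × closes — contains both p2 and not p2.
          branch 2.1.2 (add F p2, T (not p2 implies p4)):
            T (not p2 implies p4): β-rule — branch into F not p2  //  T p4.
              branch 2.1.2.1 (add F not p2):
                × closes — contains both p2 and not p2.
              branch 2.1.2.2 (add T p4):
                ○ open, literals {p1=0, p2=0, p4=1}.
      branch 2.2 (add T (p2 iff p1)):
        T (p2 iff p1): β-rule — branch into T p2, T p1  //  F p2, F p1.
          branch 2.2.1 (add T p2, T p1):
            × closes — contains both p1 and not p1.
          branch 2.2.2 (add F p2, F p1):
            ○ open, literals {p1=0, p2=0, p4=1}.
3 branches closed, 3 open.
An open branch gives a satisfying assignment: p1=0, p2=0, p3=0, p4=0.

Satisfiable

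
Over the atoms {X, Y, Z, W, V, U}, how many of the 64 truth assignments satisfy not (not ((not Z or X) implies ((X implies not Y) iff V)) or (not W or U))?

Initial set: {not (not ((not Z or X) implies ((X implies not Y) iff V)) or (not W or U))}.
not (not ((not Z or X) implies ((X implies not Y) iff V)) or (not W or U)): α-rule — add not not ((not Z or X) implies ((X implies not Y) iff V)), not (not W or U).
not (not W or U): α-rule — add not not W, not U.
not not ((not Z or X) implies ((X implies not Y) iff V)): β-rule — branch into not (not Z or X)  //  ((X implies not Y) iff V).
  branch 1 (add not (not Z or X)):
    not (not Z or X): α-rule — add not not Z, not X.
    ○ open, literals {U=F, W=T, X=F, Z=T}.
  branch 2 (add ((X implies not Y) iff V)):
    ((X implies not Y) iff V): β-rule — branch into (X implies not Y), V  //  not (X implies not Y), not V.
      branch 2.1 (add (X implies not Y), V):
        (X implies not Y): β-rule — branch into not X  //  not Y.
          branch 2.1.1 (add not X):
            ○ open, literals {U=F, V=T, W=T, X=F}.
          branch 2.1.2 (add not Y):
            ○ open, literals {U=F, V=T, W=T, Y=F}.
      branch 2.2 (add not (X implies not Y), not V):
        not (X implies not Y): α-rule — add X, not not Y.
        ○ open, literals {U=F, V=F, W=T, X=T, Y=T}.
0 branches closed, 4 open.
Each open branch fixes some atoms; the unmentioned ones are free. Counting distinct full assignments: branch {U=F, W=T, X=F, Z=T} (Y, V) contributes 4 new; branch {U=F, V=T, W=T, X=F} (Y, Z) contributes 2 new; branch {U=F, V=T, W=T, Y=F} (X, Z) contributes 2 new; branch {U=F, V=F, W=T, X=T, Y=T} (Z) contributes 2 new. Total: 10.

10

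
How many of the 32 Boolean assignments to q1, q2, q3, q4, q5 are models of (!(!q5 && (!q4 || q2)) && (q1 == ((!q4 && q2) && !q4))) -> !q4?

Initial set: {((!(!q5 && (!q4 || q2)) && (q1 == ((!q4 && q2) && !q4))) -> !q4)}.
((!(!q5 && (!q4 || q2)) && (q1 == ((!q4 && q2) && !q4))) -> !q4): β-rule — branch into !(!(!q5 && (!q4 || q2)) && (q1 == ((!q4 && q2) && !q4)))  //  !q4.
  branch 1 (add !(!(!q5 && (!q4 || q2)) && (q1 == ((!q4 && q2) && !q4)))):
    !(!(!q5 && (!q4 || q2)) && (q1 == ((!q4 && q2) && !q4))): β-rule — branch into !!(!q5 && (!q4 || q2))  //  !(q1 == ((!q4 && q2) && !q4)).
      branch 1.1 (add !!(!q5 && (!q4 || q2))):
        !!(!q5 && (!q4 || q2)): α-rule — add !q5, (!q4 || q2).
        (!q4 || q2): β-rule — branch into !q4  //  q2.
          branch 1.1.1 (add !q4):
            ○ open, literals {q4=0, q5=0}.
          branch 1.1.2 (add q2):
            ○ open, literals {q2=1, q5=0}.
      branch 1.2 (add !(q1 == ((!q4 && q2) && !q4))):
        !(q1 == ((!q4 && q2) && !q4)): β-rule — branch into q1, !((!q4 && q2) && !q4)  //  !q1, ((!q4 && q2) && !q4).
          branch 1.2.1 (add q1, !((!q4 && q2) && !q4)):
            !((!q4 && q2) && !q4): β-rule — branch into !(!q4 && q2)  //  !!q4.
              branch 1.2.1.1 (add !(!q4 && q2)):
                !(!q4 && q2): β-rule — branch into !!q4  //  !q2.
                  branch 1.2.1.1.1 (add !!q4):
                    ○ open, literals {q1=1, q4=1}.
                  branch 1.2.1.1.2 (add !q2):
                    ○ open, literals {q1=1, q2=0}.
              branch 1.2.1.2 (add !!q4):
                ○ open, literals {q1=1, q4=1}.
          branch 1.2.2 (add !q1, ((!q4 && q2) && !q4)):
            ((!q4 && q2) && !q4): α-rule — add (!q4 && q2), !q4.
            (!q4 && q2): α-rule — add !q4, q2.
            ○ open, literals {q1=0, q2=1, q4=0}.
  branch 2 (add !q4):
    ○ open, literals {q4=0}.
0 branches closed, 7 open.
Each open branch fixes some atoms; the unmentioned ones are free. Counting distinct full assignments: branch {q4=0, q5=0} (q1, q2, q3) contributes 8 new; branch {q2=1, q5=0} (q1, q3, q4) contributes 4 new; branch {q1=1, q4=1} (q2, q3, q5) contributes 6 new; branch {q1=1, q2=0} (q3, q4, q5) contributes 2 new; branch {q1=1, q4=1} (q2, q3, q5) contributes 0 new; branch {q1=0, q2=1, q4=0} (q3, q5) contributes 2 new; branch {q4=0} (q1, q2, q3, q5) contributes 4 new. Total: 26.

26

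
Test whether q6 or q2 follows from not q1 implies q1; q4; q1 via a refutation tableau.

No

Initial set: {(not q1 implies q1); q4; q1; not (q6 or q2)}.
not (q6 or q2): α-rule — add not q6, not q2.
(not q1 implies q1): β-rule — branch into not not q1  //  q1.
  branch 1 (add not not q1):
    ○ open, literals {q1=true, q2=false, q4=true, q6=false}.
  branch 2 (add q1):
    ○ open, literals {q1=true, q2=false, q4=true, q6=false}.
0 branches closed, 2 open.
An open branch gives a countermodel: q1=true, q2=false, q4=true, q6=false (unmentioned atoms arbitrary); the premises hold there but the conclusion fails.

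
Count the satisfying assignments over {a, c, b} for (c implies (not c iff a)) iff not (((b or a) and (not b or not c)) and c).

Initial set: {((c implies (not c iff a)) iff not (((b or a) and (not b or not c)) and c))}.
((c implies (not c iff a)) iff not (((b or a) and (not b or not c)) and c)): β-rule — branch into (c implies (not c iff a)), not (((b or a) and (not b or not c)) and c)  //  not (c implies (not c iff a)), not not (((b or a) and (not b or not c)) and c).
  branch 1 (add (c implies (not c iff a)), not (((b or a) and (not b or not c)) and c)):
    (c implies (not c iff a)): β-rule — branch into not c  //  (not c iff a).
      branch 1.1 (add not c):
        not (((b or a) and (not b or not c)) and c): β-rule — branch into not ((b or a) and (not b or not c))  //  not c.
          branch 1.1.1 (add not ((b or a) and (not b or not c))):
            not ((b or a) and (not b or not c)): β-rule — branch into not (b or a)  //  not (not b or not c).
              branch 1.1.1.1 (add not (b or a)):
                not (b or a): α-rule — add not b, not a.
                ○ open, literals {a=F, b=F, c=F}.
              branch 1.1.1.2 (add not (not b or not c)):
                not (not b or not c): α-rule — add not not b, not not c.
                × closes — contains both c and not c.
          branch 1.1.2 (add not c):
            ○ open, literals {c=F}.
      branch 1.2 (add (not c iff a)):
        not (((b or a) and (not b or not c)) and c): β-rule — branch into not ((b or a) and (not b or not c))  //  not c.
          branch 1.2.1 (add not ((b or a) and (not b or not c))):
            (not c iff a): β-rule — branch into not c, a  //  not not c, not a.
              branch 1.2.1.1 (add not c, a):
                not ((b or a) and (not b or not c)): β-rule — branch into not (b or a)  //  not (not b or not c).
                  branch 1.2.1.1.1 (add not (b or a)):
                    not (b or a): α-rule — add not b, not a.
                    × closes — contains both a and not a.
                  branch 1.2.1.1.2 (add not (not b or not c)):
                    not (not b or not c): α-rule — add not not b, not not c.
                    × closes — contains both c and not c.
              branch 1.2.1.2 (add not not c, not a):
                not ((b or a) and (not b or not c)): β-rule — branch into not (b or a)  //  not (not b or not c).
                  branch 1.2.1.2.1 (add not (b or a)):
                    not (b or a): α-rule — add not b, not a.
                    ○ open, literals {a=F, b=F, c=T}.
                  branch 1.2.1.2.2 (add not (not b or not c)):
                    not (not b or not c): α-rule — add not not b, not not c.
                    ○ open, literals {a=F, b=T, c=T}.
          branch 1.2.2 (add not c):
            (not c iff a): β-rule — branch into not c, a  //  not not c, not a.
              branch 1.2.2.1 (add not c, a):
                ○ open, literals {a=T, c=F}.
              branch 1.2.2.2 (add not not c, not a):
                × closes — contains both c and not c.
  branch 2 (add not (c implies (not c iff a)), not not (((b or a) and (not b or not c)) and c)):
    not (c implies (not c iff a)): α-rule — add c, not (not c iff a).
    not not (((b or a) and (not b or not c)) and c): α-rule — add ((b or a) and (not b or not c)), c.
    ((b or a) and (not b or not c)): α-rule — add (b or a), (not b or not c).
    not (not c iff a): β-rule — branch into not c, not a  //  not not c, a.
      branch 2.1 (add not c, not a):
        × closes — contains both c and not c.
      branch 2.2 (add not not c, a):
        (b or a): β-rule — branch into b  //  a.
          branch 2.2.1 (add b):
            (not b or not c): β-rule — branch into not b  //  not c.
              branch 2.2.1.1 (add not b):
                × closes — contains both b and not b.
              branch 2.2.1.2 (add not c):
                × closes — contains both c and not c.
          branch 2.2.2 (add a):
            (not b or not c): β-rule — branch into not b  //  not c.
              branch 2.2.2.1 (add not b):
                ○ open, literals {a=T, b=F, c=T}.
              branch 2.2.2.2 (add not c):
                × closes — contains both c and not c.
8 branches closed, 6 open.
Each open branch fixes some atoms; the unmentioned ones are free. Counting distinct full assignments: branch {a=F, b=F, c=F} (none free) contributes 1 new; branch {c=F} (a, b) contributes 3 new; branch {a=F, b=F, c=T} (none free) contributes 1 new; branch {a=F, b=T, c=T} (none free) contributes 1 new; branch {a=T, c=F} (b) contributes 0 new; branch {a=T, b=F, c=T} (none free) contributes 1 new. Total: 7.

7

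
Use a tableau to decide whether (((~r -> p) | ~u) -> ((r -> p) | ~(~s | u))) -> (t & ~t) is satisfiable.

Satisfiable

Initial set: {T ((((~r -> p) | ~u) -> ((r -> p) | ~(~s | u))) -> (t & ~t))}.
T ((((~r -> p) | ~u) -> ((r -> p) | ~(~s | u))) -> (t & ~t)): β-rule — branch into F (((~r -> p) | ~u) -> ((r -> p) | ~(~s | u)))  //  T (t & ~t).
  branch 1 (add F (((~r -> p) | ~u) -> ((r -> p) | ~(~s | u)))):
    F (((~r -> p) | ~u) -> ((r -> p) | ~(~s | u))): α-rule — add T ((~r -> p) | ~u), F ((r -> p) | ~(~s | u)).
    F ((r -> p) | ~(~s | u)): α-rule — add F (r -> p), F ~(~s | u).
    F (r -> p): α-rule — add T r, F p.
    T ((~r -> p) | ~u): β-rule — branch into T (~r -> p)  //  T ~u.
      branch 1.1 (add T (~r -> p)):
        F ~(~s | u): β-rule — branch into T ~s  //  T u.
          branch 1.1.1 (add T ~s):
            T (~r -> p): β-rule — branch into F ~r  //  T p.
              branch 1.1.1.1 (add F ~r):
                ○ open, literals {p=0, r=1, s=0}.
              branch 1.1.1.2 (add T p):
                × closes — contains both p and ~p.
          branch 1.1.2 (add T u):
            T (~r -> p): β-rule — branch into F ~r  //  T p.
              branch 1.1.2.1 (add F ~r):
                ○ open, literals {p=0, r=1, u=1}.
              branch 1.1.2.2 (add T p):
                × closes — contains both p and ~p.
      branch 1.2 (add T ~u):
        F ~(~s | u): β-rule — branch into T ~s  //  T u.
          branch 1.2.1 (add T ~s):
            ○ open, literals {p=0, r=1, s=0, u=0}.
          branch 1.2.2 (add T u):
            × closes — contains both u and ~u.
  branch 2 (add T (t & ~t)):
    T (t & ~t): α-rule — add T t, T ~t.
    × closes — contains both t and ~t.
4 branches closed, 3 open.
An open branch gives a satisfying assignment: p=0, r=1, s=0.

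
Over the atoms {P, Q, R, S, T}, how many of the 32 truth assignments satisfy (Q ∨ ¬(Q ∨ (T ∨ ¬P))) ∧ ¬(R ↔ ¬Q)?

Initial set: {((Q ∨ ¬(Q ∨ (T ∨ ¬P))) ∧ ¬(R ↔ ¬Q))}.
((Q ∨ ¬(Q ∨ (T ∨ ¬P))) ∧ ¬(R ↔ ¬Q)): α-rule — add (Q ∨ ¬(Q ∨ (T ∨ ¬P))), ¬(R ↔ ¬Q).
(Q ∨ ¬(Q ∨ (T ∨ ¬P))): β-rule — branch into Q  //  ¬(Q ∨ (T ∨ ¬P)).
  branch 1 (add Q):
    ¬(R ↔ ¬Q): β-rule — branch into R, ¬¬Q  //  ¬R, ¬Q.
      branch 1.1 (add R, ¬¬Q):
        ○ open, literals {Q=T, R=T}.
      branch 1.2 (add ¬R, ¬Q):
        × closes — contains both Q and ¬Q.
  branch 2 (add ¬(Q ∨ (T ∨ ¬P))):
    ¬(Q ∨ (T ∨ ¬P)): α-rule — add ¬Q, ¬(T ∨ ¬P).
    ¬(T ∨ ¬P): α-rule — add ¬T, ¬¬P.
    ¬(R ↔ ¬Q): β-rule — branch into R, ¬¬Q  //  ¬R, ¬Q.
      branch 2.1 (add R, ¬¬Q):
        × closes — contains both Q and ¬Q.
      branch 2.2 (add ¬R, ¬Q):
        ○ open, literals {P=T, Q=F, R=F, T=F}.
2 branches closed, 2 open.
Each open branch fixes some atoms; the unmentioned ones are free. Counting distinct full assignments: branch {Q=T, R=T} (P, S, T) contributes 8 new; branch {P=T, Q=F, R=F, T=F} (S) contributes 2 new. Total: 10.

10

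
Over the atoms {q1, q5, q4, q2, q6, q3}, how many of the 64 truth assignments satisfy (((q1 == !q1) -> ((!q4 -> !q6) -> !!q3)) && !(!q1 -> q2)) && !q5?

Initial set: {((((q1 == !q1) -> ((!q4 -> !q6) -> !!q3)) && !(!q1 -> q2)) && !q5)}.
((((q1 == !q1) -> ((!q4 -> !q6) -> !!q3)) && !(!q1 -> q2)) && !q5): α-rule — add (((q1 == !q1) -> ((!q4 -> !q6) -> !!q3)) && !(!q1 -> q2)), !q5.
(((q1 == !q1) -> ((!q4 -> !q6) -> !!q3)) && !(!q1 -> q2)): α-rule — add ((q1 == !q1) -> ((!q4 -> !q6) -> !!q3)), !(!q1 -> q2).
!(!q1 -> q2): α-rule — add !q1, !q2.
((q1 == !q1) -> ((!q4 -> !q6) -> !!q3)): β-rule — branch into !(q1 == !q1)  //  ((!q4 -> !q6) -> !!q3).
  branch 1 (add !(q1 == !q1)):
    !(q1 == !q1): β-rule — branch into q1, !!q1  //  !q1, !q1.
      branch 1.1 (add q1, !!q1):
        × closes — contains both q1 and !q1.
      branch 1.2 (add !q1, !q1):
        ○ open, literals {q1=0, q2=0, q5=0}.
  branch 2 (add ((!q4 -> !q6) -> !!q3)):
    ((!q4 -> !q6) -> !!q3): β-rule — branch into !(!q4 -> !q6)  //  !!q3.
      branch 2.1 (add !(!q4 -> !q6)):
        !(!q4 -> !q6): α-rule — add !q4, !!q6.
        ○ open, literals {q1=0, q2=0, q4=0, q5=0, q6=1}.
      branch 2.2 (add !!q3):
        !!q3: drop double negation, giving q3.
        ○ open, literals {q1=0, q2=0, q3=1, q5=0}.
1 branch closed, 3 open.
Each open branch fixes some atoms; the unmentioned ones are free. Counting distinct full assignments: branch {q1=0, q2=0, q5=0} (q4, q6, q3) contributes 8 new; branch {q1=0, q2=0, q4=0, q5=0, q6=1} (q3) contributes 0 new; branch {q1=0, q2=0, q3=1, q5=0} (q4, q6) contributes 0 new. Total: 8.

8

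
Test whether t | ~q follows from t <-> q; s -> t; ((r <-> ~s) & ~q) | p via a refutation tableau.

Initial set: {(t <-> q); (s -> t); (((r <-> ~s) & ~q) | p); ~(t | ~q)}.
~(t | ~q): α-rule — add ~t, ~~q.
(t <-> q): β-rule — branch into t, q  //  ~t, ~q.
  branch 1 (add t, q):
    × closes — contains both t and ~t.
  branch 2 (add ~t, ~q):
    × closes — contains both q and ~q.
All 2 branches close.
Every branch closed, so the premises entail the conclusion.

Yes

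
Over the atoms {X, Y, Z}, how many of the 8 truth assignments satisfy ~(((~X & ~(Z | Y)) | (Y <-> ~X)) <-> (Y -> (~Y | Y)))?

Initial set: {T ~(((~X & ~(Z | Y)) | (Y <-> ~X)) <-> (Y -> (~Y | Y)))}.
T ~(((~X & ~(Z | Y)) | (Y <-> ~X)) <-> (Y -> (~Y | Y))): β-rule — branch into T ((~X & ~(Z | Y)) | (Y <-> ~X)), F (Y -> (~Y | Y))  //  F ((~X & ~(Z | Y)) | (Y <-> ~X)), T (Y -> (~Y | Y)).
  branch 1 (add T ((~X & ~(Z | Y)) | (Y <-> ~X)), F (Y -> (~Y | Y))):
    F (Y -> (~Y | Y)): α-rule — add T Y, F (~Y | Y).
    F (~Y | Y): α-rule — add F ~Y, F Y.
    × closes — contains both Y and ~Y.
  branch 2 (add F ((~X & ~(Z | Y)) | (Y <-> ~X)), T (Y -> (~Y | Y))):
    F ((~X & ~(Z | Y)) | (Y <-> ~X)): α-rule — add F (~X & ~(Z | Y)), F (Y <-> ~X).
    T (Y -> (~Y | Y)): β-rule — branch into F Y  //  T (~Y | Y).
      branch 2.1 (add F Y):
        F (~X & ~(Z | Y)): β-rule — branch into F ~X  //  F ~(Z | Y).
          branch 2.1.1 (add F ~X):
            F (Y <-> ~X): β-rule — branch into T Y, F ~X  //  F Y, T ~X.
              branch 2.1.1.1 (add T Y, F ~X):
                × closes — contains both Y and ~Y.
              branch 2.1.1.2 (add F Y, T ~X):
                × closes — contains both X and ~X.
          branch 2.1.2 (add F ~(Z | Y)):
            F (Y <-> ~X): β-rule — branch into T Y, F ~X  //  F Y, T ~X.
              branch 2.1.2.1 (add T Y, F ~X):
                × closes — contains both Y and ~Y.
              branch 2.1.2.2 (add F Y, T ~X):
                F ~(Z | Y): β-rule — branch into T Z  //  T Y.
                  branch 2.1.2.2.1 (add T Z):
                    ○ open, literals {X=0, Y=0, Z=1}.
                  branch 2.1.2.2.2 (add T Y):
                    × closes — contains both Y and ~Y.
      branch 2.2 (add T (~Y | Y)):
        F (~X & ~(Z | Y)): β-rule — branch into F ~X  //  F ~(Z | Y).
          branch 2.2.1 (add F ~X):
            F (Y <-> ~X): β-rule — branch into T Y, F ~X  //  F Y, T ~X.
              branch 2.2.1.1 (add T Y, F ~X):
                T (~Y | Y): β-rule — branch into T ~Y  //  T Y.
                  branch 2.2.1.1.1 (add T ~Y):
                    × closes — contains both Y and ~Y.
                  branch 2.2.1.1.2 (add T Y):
                    ○ open, literals {X=1, Y=1}.
              branch 2.2.1.2 (add F Y, T ~X):
                × closes — contains both X and ~X.
          branch 2.2.2 (add F ~(Z | Y)):
            F (Y <-> ~X): β-rule — branch into T Y, F ~X  //  F Y, T ~X.
              branch 2.2.2.1 (add T Y, F ~X):
                T (~Y | Y): β-rule — branch into T ~Y  //  T Y.
                  branch 2.2.2.1.1 (add T ~Y):
                    × closes — contains both Y and ~Y.
                  branch 2.2.2.1.2 (add T Y):
                    F ~(Z | Y): β-rule — branch into T Z  //  T Y.
                      branch 2.2.2.1.2.1 (add T Z):
                        ○ open, literals {X=1, Y=1, Z=1}.
                      branch 2.2.2.1.2.2 (add T Y):
                        ○ open, literals {X=1, Y=1}.
              branch 2.2.2.2 (add F Y, T ~X):
                T (~Y | Y): β-rule — branch into T ~Y  //  T Y.
                  branch 2.2.2.2.1 (add T ~Y):
                    F ~(Z | Y): β-rule — branch into T Z  //  T Y.
                      branch 2.2.2.2.1.1 (add T Z):
                        ○ open, literals {X=0, Y=0, Z=1}.
                      branch 2.2.2.2.1.2 (add T Y):
                        × closes — contains both Y and ~Y.
                  branch 2.2.2.2.2 (add T Y):
                    × closes — contains both Y and ~Y.
10 branches closed, 5 open.
Each open branch fixes some atoms; the unmentioned ones are free. Counting distinct full assignments: branch {X=0, Y=0, Z=1} (none free) contributes 1 new; branch {X=1, Y=1} (Z) contributes 2 new; branch {X=1, Y=1, Z=1} (none free) contributes 0 new; branch {X=1, Y=1} (Z) contributes 0 new; branch {X=0, Y=0, Z=1} (none free) contributes 0 new. Total: 3.

3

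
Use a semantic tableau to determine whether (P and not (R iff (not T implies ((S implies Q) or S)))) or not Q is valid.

Assume the negation and expand:
Initial set: {not ((P and not (R iff (not T implies ((S implies Q) or S)))) or not Q)}.
not ((P and not (R iff (not T implies ((S implies Q) or S)))) or not Q): α-rule — add not (P and not (R iff (not T implies ((S implies Q) or S)))), not not Q.
not (P and not (R iff (not T implies ((S implies Q) or S)))): β-rule — branch into not P  //  not not (R iff (not T implies ((S implies Q) or S))).
  branch 1 (add not P):
    ○ open, literals {P=F, Q=T}.
  branch 2 (add not not (R iff (not T implies ((S implies Q) or S)))):
    not not (R iff (not T implies ((S implies Q) or S))): β-rule — branch into R, (not T implies ((S implies Q) or S))  //  not R, not (not T implies ((S implies Q) or S)).
      branch 2.1 (add R, (not T implies ((S implies Q) or S))):
        (not T implies ((S implies Q) or S)): β-rule — branch into not not T  //  ((S implies Q) or S).
          branch 2.1.1 (add not not T):
            ○ open, literals {Q=T, R=T, T=T}.
          branch 2.1.2 (add ((S implies Q) or S)):
            ((S implies Q) or S): β-rule — branch into (S implies Q)  //  S.
              branch 2.1.2.1 (add (S implies Q)):
                (S implies Q): β-rule — branch into not S  //  Q.
                  branch 2.1.2.1.1 (add not S):
                    ○ open, literals {Q=T, R=T, S=F}.
                  branch 2.1.2.1.2 (add Q):
                    ○ open, literals {Q=T, R=T}.
              branch 2.1.2.2 (add S):
                ○ open, literals {Q=T, R=T, S=T}.
      branch 2.2 (add not R, not (not T implies ((S implies Q) or S))):
        not (not T implies ((S implies Q) or S)): α-rule — add not T, not ((S implies Q) or S).
        not ((S implies Q) or S): α-rule — add not (S implies Q), not S.
        not (S implies Q): α-rule — add S, not Q.
        × closes — contains both S and not S.
1 branch closed, 5 open.
An open branch gives a countermodel: P=F, Q=T (unmentioned atoms arbitrary); under it the original formula is false.

Not valid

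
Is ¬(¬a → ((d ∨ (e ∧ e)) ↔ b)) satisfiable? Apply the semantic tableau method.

Initial set: {¬(¬a → ((d ∨ (e ∧ e)) ↔ b))}.
¬(¬a → ((d ∨ (e ∧ e)) ↔ b)): α-rule — add ¬a, ¬((d ∨ (e ∧ e)) ↔ b).
¬((d ∨ (e ∧ e)) ↔ b): β-rule — branch into (d ∨ (e ∧ e)), ¬b  //  ¬(d ∨ (e ∧ e)), b.
  branch 1 (add (d ∨ (e ∧ e)), ¬b):
    (d ∨ (e ∧ e)): β-rule — branch into d  //  (e ∧ e).
      branch 1.1 (add d):
        ○ open, literals {a=F, b=F, d=T}.
      branch 1.2 (add (e ∧ e)):
        (e ∧ e): α-rule — add e, e.
        ○ open, literals {a=F, b=F, e=T}.
  branch 2 (add ¬(d ∨ (e ∧ e)), b):
    ¬(d ∨ (e ∧ e)): α-rule — add ¬d, ¬(e ∧ e).
    ¬(e ∧ e): β-rule — branch into ¬e  //  ¬e.
      branch 2.1 (add ¬e):
        ○ open, literals {a=F, b=T, d=F, e=F}.
      branch 2.2 (add ¬e):
        ○ open, literals {a=F, b=T, d=F, e=F}.
0 branches closed, 4 open.
An open branch gives a satisfying assignment: a=F, b=F, d=T.

Satisfiable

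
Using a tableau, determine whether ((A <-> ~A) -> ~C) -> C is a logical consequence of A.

Initial set: {T A; F (((A <-> ~A) -> ~C) -> C)}.
F (((A <-> ~A) -> ~C) -> C): α-rule — add T ((A <-> ~A) -> ~C), F C.
T ((A <-> ~A) -> ~C): β-rule — branch into F (A <-> ~A)  //  T ~C.
  branch 1 (add F (A <-> ~A)):
    F (A <-> ~A): β-rule — branch into T A, F ~A  //  F A, T ~A.
      branch 1.1 (add T A, F ~A):
        ○ open, literals {A=true, C=false}.
      branch 1.2 (add F A, T ~A):
        × closes — contains both A and ~A.
  branch 2 (add T ~C):
    ○ open, literals {A=true, C=false}.
1 branch closed, 2 open.
An open branch gives a countermodel: A=true, C=false (unmentioned atoms arbitrary); the premises hold there but the conclusion fails.

No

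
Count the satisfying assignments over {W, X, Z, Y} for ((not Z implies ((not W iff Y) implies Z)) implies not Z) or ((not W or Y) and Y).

12

Initial set: {(((not Z implies ((not W iff Y) implies Z)) implies not Z) or ((not W or Y) and Y))}.
(((not Z implies ((not W iff Y) implies Z)) implies not Z) or ((not W or Y) and Y)): β-rule — branch into ((not Z implies ((not W iff Y) implies Z)) implies not Z)  //  ((not W or Y) and Y).
  branch 1 (add ((not Z implies ((not W iff Y) implies Z)) implies not Z)):
    ((not Z implies ((not W iff Y) implies Z)) implies not Z): β-rule — branch into not (not Z implies ((not W iff Y) implies Z))  //  not Z.
      branch 1.1 (add not (not Z implies ((not W iff Y) implies Z))):
        not (not Z implies ((not W iff Y) implies Z)): α-rule — add not Z, not ((not W iff Y) implies Z).
        not ((not W iff Y) implies Z): α-rule — add (not W iff Y), not Z.
        (not W iff Y): β-rule — branch into not W, Y  //  not not W, not Y.
          branch 1.1.1 (add not W, Y):
            ○ open, literals {W=false, Y=true, Z=false}.
          branch 1.1.2 (add not not W, not Y):
            ○ open, literals {W=true, Y=false, Z=false}.
      branch 1.2 (add not Z):
        ○ open, literals {Z=false}.
  branch 2 (add ((not W or Y) and Y)):
    ((not W or Y) and Y): α-rule — add (not W or Y), Y.
    (not W or Y): β-rule — branch into not W  //  Y.
      branch 2.1 (add not W):
        ○ open, literals {W=false, Y=true}.
      branch 2.2 (add Y):
        ○ open, literals {Y=true}.
0 branches closed, 5 open.
Each open branch fixes some atoms; the unmentioned ones are free. Counting distinct full assignments: branch {W=false, Y=true, Z=false} (X) contributes 2 new; branch {W=true, Y=false, Z=false} (X) contributes 2 new; branch {Z=false} (W, X, Y) contributes 4 new; branch {W=false, Y=true} (X, Z) contributes 2 new; branch {Y=true} (W, X, Z) contributes 2 new. Total: 12.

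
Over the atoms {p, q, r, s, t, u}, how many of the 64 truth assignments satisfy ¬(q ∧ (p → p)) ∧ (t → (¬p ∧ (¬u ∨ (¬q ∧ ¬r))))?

22

Initial set: {(¬(q ∧ (p → p)) ∧ (t → (¬p ∧ (¬u ∨ (¬q ∧ ¬r)))))}.
(¬(q ∧ (p → p)) ∧ (t → (¬p ∧ (¬u ∨ (¬q ∧ ¬r))))): α-rule — add ¬(q ∧ (p → p)), (t → (¬p ∧ (¬u ∨ (¬q ∧ ¬r)))).
¬(q ∧ (p → p)): β-rule — branch into ¬q  //  ¬(p → p).
  branch 1 (add ¬q):
    (t → (¬p ∧ (¬u ∨ (¬q ∧ ¬r)))): β-rule — branch into ¬t  //  (¬p ∧ (¬u ∨ (¬q ∧ ¬r))).
      branch 1.1 (add ¬t):
        ○ open, literals {q=0, t=0}.
      branch 1.2 (add (¬p ∧ (¬u ∨ (¬q ∧ ¬r)))):
        (¬p ∧ (¬u ∨ (¬q ∧ ¬r))): α-rule — add ¬p, (¬u ∨ (¬q ∧ ¬r)).
        (¬u ∨ (¬q ∧ ¬r)): β-rule — branch into ¬u  //  (¬q ∧ ¬r).
          branch 1.2.1 (add ¬u):
            ○ open, literals {p=0, q=0, u=0}.
          branch 1.2.2 (add (¬q ∧ ¬r)):
            (¬q ∧ ¬r): α-rule — add ¬q, ¬r.
            ○ open, literals {p=0, q=0, r=0}.
  branch 2 (add ¬(p → p)):
    ¬(p → p): α-rule — add p, ¬p.
    × closes — contains both p and ¬p.
1 branch closed, 3 open.
Each open branch fixes some atoms; the unmentioned ones are free. Counting distinct full assignments: branch {q=0, t=0} (p, r, s, u) contributes 16 new; branch {p=0, q=0, u=0} (r, s, t) contributes 4 new; branch {p=0, q=0, r=0} (s, t, u) contributes 2 new. Total: 22.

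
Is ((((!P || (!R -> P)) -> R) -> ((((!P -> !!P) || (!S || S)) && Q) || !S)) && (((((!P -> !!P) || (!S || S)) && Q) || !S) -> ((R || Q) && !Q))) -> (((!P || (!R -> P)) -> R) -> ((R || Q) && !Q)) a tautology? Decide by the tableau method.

Valid

Assume the negation and expand:
Initial set: {!(((((!P || (!R -> P)) -> R) -> ((((!P -> !!P) || (!S || S)) && Q) || !S)) && (((((!P -> !!P) || (!S || S)) && Q) || !S) -> ((R || Q) && !Q))) -> (((!P || (!R -> P)) -> R) -> ((R || Q) && !Q)))}.
!(((((!P || (!R -> P)) -> R) -> ((((!P -> !!P) || (!S || S)) && Q) || !S)) && (((((!P -> !!P) || (!S || S)) && Q) || !S) -> ((R || Q) && !Q))) -> (((!P || (!R -> P)) -> R) -> ((R || Q) && !Q))): α-rule — add ((((!P || (!R -> P)) -> R) -> ((((!P -> !!P) || (!S || S)) && Q) || !S)) && (((((!P -> !!P) || (!S || S)) && Q) || !S) -> ((R || Q) && !Q))), !(((!P || (!R -> P)) -> R) -> ((R || Q) && !Q)).
((((!P || (!R -> P)) -> R) -> ((((!P -> !!P) || (!S || S)) && Q) || !S)) && (((((!P -> !!P) || (!S || S)) && Q) || !S) -> ((R || Q) && !Q))): α-rule — add (((!P || (!R -> P)) -> R) -> ((((!P -> !!P) || (!S || S)) && Q) || !S)), (((((!P -> !!P) || (!S || S)) && Q) || !S) -> ((R || Q) && !Q)).
!(((!P || (!R -> P)) -> R) -> ((R || Q) && !Q)): α-rule — add ((!P || (!R -> P)) -> R), !((R || Q) && !Q).
(((!P || (!R -> P)) -> R) -> ((((!P -> !!P) || (!S || S)) && Q) || !S)): β-rule — branch into !((!P || (!R -> P)) -> R)  //  ((((!P -> !!P) || (!S || S)) && Q) || !S).
  branch 1 (add !((!P || (!R -> P)) -> R)):
    !((!P || (!R -> P)) -> R): α-rule — add (!P || (!R -> P)), !R.
    (((((!P -> !!P) || (!S || S)) && Q) || !S) -> ((R || Q) && !Q)): β-rule — branch into !((((!P -> !!P) || (!S || S)) && Q) || !S)  //  ((R || Q) && !Q).
      branch 1.1 (add !((((!P -> !!P) || (!S || S)) && Q) || !S)):
        !((((!P -> !!P) || (!S || S)) && Q) || !S): α-rule — add !(((!P -> !!P) || (!S || S)) && Q), !!S.
        ((!P || (!R -> P)) -> R): β-rule — branch into !(!P || (!R -> P))  //  R.
          branch 1.1.1 (add !(!P || (!R -> P))):
            !(!P || (!R -> P)): α-rule — add !!P, !(!R -> P).
            !(!R -> P): α-rule — add !R, !P.
            × closes — contains both P and !P.
          branch 1.1.2 (add R):
            × closes — contains both R and !R.
      branch 1.2 (add ((R || Q) && !Q)):
        ((R || Q) && !Q): α-rule — add (R || Q), !Q.
        ((!P || (!R -> P)) -> R): β-rule — branch into !(!P || (!R -> P))  //  R.
          branch 1.2.1 (add !(!P || (!R -> P))):
            !(!P || (!R -> P)): α-rule — add !!P, !(!R -> P).
            !(!R -> P): α-rule — add !R, !P.
            × closes — contains both P and !P.
          branch 1.2.2 (add R):
            × closes — contains both R and !R.
  branch 2 (add ((((!P -> !!P) || (!S || S)) && Q) || !S)):
    (((((!P -> !!P) || (!S || S)) && Q) || !S) -> ((R || Q) && !Q)): β-rule — branch into !((((!P -> !!P) || (!S || S)) && Q) || !S)  //  ((R || Q) && !Q).
      branch 2.1 (add !((((!P -> !!P) || (!S || S)) && Q) || !S)):
        !((((!P -> !!P) || (!S || S)) && Q) || !S): α-rule — add !(((!P -> !!P) || (!S || S)) && Q), !!S.
        ((!P || (!R -> P)) -> R): β-rule — branch into !(!P || (!R -> P))  //  R.
          branch 2.1.1 (add !(!P || (!R -> P))):
            !(!P || (!R -> P)): α-rule — add !!P, !(!R -> P).
            !(!R -> P): α-rule — add !R, !P.
            × closes — contains both P and !P.
          branch 2.1.2 (add R):
            !((R || Q) && !Q): β-rule — branch into !(R || Q)  //  !!Q.
              branch 2.1.2.1 (add !(R || Q)):
                !(R || Q): α-rule — add !R, !Q.
                × closes — contains both R and !R.
              branch 2.1.2.2 (add !!Q):
                ((((!P -> !!P) || (!S || S)) && Q) || !S): β-rule — branch into (((!P -> !!P) || (!S || S)) && Q)  //  !S.
                  branch 2.1.2.2.1 (add (((!P -> !!P) || (!S || S)) && Q)):
                    (((!P -> !!P) || (!S || S)) && Q): α-rule — add ((!P -> !!P) || (!S || S)), Q.
                    !(((!P -> !!P) || (!S || S)) && Q): β-rule — branch into !((!P -> !!P) || (!S || S))  //  !Q.
                      branch 2.1.2.2.1.1 (add !((!P -> !!P) || (!S || S))):
                        !((!P -> !!P) || (!S || S)): α-rule — add !(!P -> !!P), !(!S || S).
                        !(!P -> !!P): α-rule — add !P, !!!P.
                        !(!S || S): α-rule — add !!S, !S.
                        × closes — contains both S and !S.
                      branch 2.1.2.2.1.2 (add !Q):
                        × closes — contains both Q and !Q.
                  branch 2.1.2.2.2 (add !S):
                    × closes — contains both S and !S.
      branch 2.2 (add ((R || Q) && !Q)):
        ((R || Q) && !Q): α-rule — add (R || Q), !Q.
        ((!P || (!R -> P)) -> R): β-rule — branch into !(!P || (!R -> P))  //  R.
          branch 2.2.1 (add !(!P || (!R -> P))):
            !(!P || (!R -> P)): α-rule — add !!P, !(!R -> P).
            !(!R -> P): α-rule — add !R, !P.
            × closes — contains both P and !P.
          branch 2.2.2 (add R):
            !((R || Q) && !Q): β-rule — branch into !(R || Q)  //  !!Q.
              branch 2.2.2.1 (add !(R || Q)):
                !(R || Q): α-rule — add !R, !Q.
                × closes — contains both R and !R.
              branch 2.2.2.2 (add !!Q):
                × closes — contains both Q and !Q.
All 12 branches close.
Every branch closed, so the negation is unsatisfiable and the formula is valid.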